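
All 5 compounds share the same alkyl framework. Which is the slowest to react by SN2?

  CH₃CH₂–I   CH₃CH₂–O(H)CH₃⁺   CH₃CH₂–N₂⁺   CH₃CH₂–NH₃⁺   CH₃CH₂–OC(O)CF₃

CH₃CH₂–NH₃⁺

Identical carbon frameworks mean the comparison reduces to leaving-group quality.
Leaving-group ability tracks the stability of the departed species; conjugate-acid pKₐ is the usual yardstick (lower pKₐ → better LG).
CH₃CH₂–N₂⁺ loses N₂: no meaningful conjugate acid; N₂ departs as an exceptionally stable neutral molecule
CH₃CH₂–I loses I⁻: pKₐ(HI) ≈ -10
CH₃CH₂–O(H)CH₃⁺ loses R'OH: pKₐ(R'OH₂⁺) ≈ -2.4
CH₃CH₂–OC(O)CF₃ loses CF₃COO⁻: pKₐ(CF₃COOH) ≈ 0.2
CH₃CH₂–NH₃⁺ loses NH₃: pKₐ(NH₄⁺) ≈ 9.2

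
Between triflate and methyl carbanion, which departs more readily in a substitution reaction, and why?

triflate is the better leaving group.
pKₐ(CF₃SO₃H (triflic acid)) ≈ -14 versus pKₐ(CH₄) ≈ 48: triflate is the much weaker base.
Charge spread over three oxygens and a CF₃ group; the premier leaving group in synthesis.

triflate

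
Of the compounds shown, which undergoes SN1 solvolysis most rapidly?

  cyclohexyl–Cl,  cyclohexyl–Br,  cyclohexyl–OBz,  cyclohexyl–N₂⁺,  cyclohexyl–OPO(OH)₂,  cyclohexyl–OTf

cyclohexyl–N₂⁺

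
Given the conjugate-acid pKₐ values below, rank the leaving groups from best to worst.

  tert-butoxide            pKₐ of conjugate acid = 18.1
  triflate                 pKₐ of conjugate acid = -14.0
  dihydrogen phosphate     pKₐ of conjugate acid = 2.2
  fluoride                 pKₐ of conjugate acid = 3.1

Lower conjugate-acid pKₐ ⇒ weaker base ⇒ better leaving group.
Sorting by the given values: triflate (-14.0), dihydrogen phosphate (2.2), fluoride (3.1), tert-butoxide (18.1).

triflate > dihydrogen phosphate > fluoride > tert-butoxide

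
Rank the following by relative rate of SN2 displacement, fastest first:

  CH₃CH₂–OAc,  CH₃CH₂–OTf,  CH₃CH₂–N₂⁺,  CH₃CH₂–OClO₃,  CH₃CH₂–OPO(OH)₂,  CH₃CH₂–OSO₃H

CH₃CH₂–N₂⁺ > CH₃CH₂–OTf > CH₃CH₂–OClO₃ > CH₃CH₂–OSO₃H > CH₃CH₂–OPO(OH)₂ > CH₃CH₂–OAc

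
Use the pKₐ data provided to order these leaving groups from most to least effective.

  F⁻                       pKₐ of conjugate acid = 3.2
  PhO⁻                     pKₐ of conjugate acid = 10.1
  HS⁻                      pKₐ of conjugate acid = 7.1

Lower conjugate-acid pKₐ ⇒ weaker base ⇒ better leaving group.
Sorting by the given values: F⁻ (3.2), HS⁻ (7.1), PhO⁻ (10.1).

F⁻ > HS⁻ > PhO⁻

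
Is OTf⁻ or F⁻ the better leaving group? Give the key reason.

OTf⁻

OTf⁻ is the better leaving group.
pKₐ(CF₃SO₃H (triflic acid)) ≈ -14 versus pKₐ(HF) ≈ 3.2: OTf⁻ is the much weaker base.
Charge spread over three oxygens and a CF₃ group; the premier leaving group in synthesis.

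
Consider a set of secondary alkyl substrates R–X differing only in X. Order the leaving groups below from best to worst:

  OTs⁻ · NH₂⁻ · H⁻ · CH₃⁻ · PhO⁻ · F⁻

Rank by basicity of the departing species: weakest base leaves most easily.
OTs⁻: pKₐ(p-CH₃C₆H₄SO₃H (TsOH)) ≈ -2.8
F⁻: pKₐ(HF) ≈ 3.2
PhO⁻: pKₐ(C₆H₅OH (phenol)) ≈ 10
H⁻: pKₐ(H₂) ≈ 36
NH₂⁻: pKₐ(NH₃) ≈ 38
CH₃⁻: pKₐ(CH₄) ≈ 48

OTs⁻ > F⁻ > PhO⁻ > H⁻ > NH₂⁻ > CH₃⁻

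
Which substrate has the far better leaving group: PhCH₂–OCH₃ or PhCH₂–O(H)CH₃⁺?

From PhCH₂–OCH₃ the departing group would be CH₃O⁻ (pKₐ(CH₃OH) ≈ 15.5). Strong base; alkoxides do not leave unassisted.
From PhCH₂–O(H)CH₃⁺ the leaving group is R'OH (pKₐ(R'OH₂⁺) ≈ -2.4). Neutral; leaves from a protonated ether (an oxonium ion, R–O(H)R'⁺).
(In practice PhCH₂–O(H)CH₃⁺ is made from PhCH₂–OCH₃ by protonation with concentrated HI, allowing neutral methanol, rather than methoxide, to depart.)

PhCH₂–O(H)CH₃⁺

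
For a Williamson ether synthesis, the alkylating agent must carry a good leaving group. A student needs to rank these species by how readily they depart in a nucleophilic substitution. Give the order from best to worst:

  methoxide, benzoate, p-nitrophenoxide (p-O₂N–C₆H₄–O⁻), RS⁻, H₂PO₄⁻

H₂PO₄⁻ > benzoate > p-nitrophenoxide (p-O₂N–C₆H₄–O⁻) > RS⁻ > methoxide

The more stable X⁻ (or X) is on its own — i.e. the weaker a base it is — the better a leaving group it makes.
H₂PO₄⁻: pKₐ(H₃PO₄) ≈ 2.1 — moderate base; biological leaving group after further activation
benzoate: pKₐ(C₆H₅COOH) ≈ 4.2 — aryl carboxylate
p-nitrophenoxide (p-O₂N–C₆H₄–O⁻): pKₐ(p-nitrophenol) ≈ 7.2
RS⁻: pKₐ(RSH (a thiol)) ≈ 10.5 — moderately basic; rarely leaves without activation
methoxide: pKₐ(CH₃OH) ≈ 15.5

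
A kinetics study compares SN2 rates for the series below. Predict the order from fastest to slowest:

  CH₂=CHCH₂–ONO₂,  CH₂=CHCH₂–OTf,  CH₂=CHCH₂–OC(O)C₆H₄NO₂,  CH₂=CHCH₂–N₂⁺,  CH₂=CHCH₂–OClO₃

CH₂=CHCH₂–N₂⁺ > CH₂=CHCH₂–OTf > CH₂=CHCH₂–OClO₃ > CH₂=CHCH₂–ONO₂ > CH₂=CHCH₂–OC(O)C₆H₄NO₂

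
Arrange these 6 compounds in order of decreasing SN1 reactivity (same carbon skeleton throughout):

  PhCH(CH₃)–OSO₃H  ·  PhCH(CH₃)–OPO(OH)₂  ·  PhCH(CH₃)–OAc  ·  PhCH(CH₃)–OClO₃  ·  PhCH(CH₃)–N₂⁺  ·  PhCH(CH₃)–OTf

PhCH(CH₃)–N₂⁺ > PhCH(CH₃)–OTf > PhCH(CH₃)–OClO₃ > PhCH(CH₃)–OSO₃H > PhCH(CH₃)–OPO(OH)₂ > PhCH(CH₃)–OAc

Identical carbon frameworks mean the comparison reduces to leaving-group quality.
Rank by basicity of the departing species: weakest base leaves most easily.
PhCH(CH₃)–N₂⁺ loses N₂: no meaningful conjugate acid; N₂ departs as an exceptionally stable neutral molecule
PhCH(CH₃)–OTf loses OTf⁻: pKₐ(CF₃SO₃H (triflic acid)) ≈ -14
PhCH(CH₃)–OClO₃ loses ClO₄⁻: pKₐ(HClO₄) ≈ -10
PhCH(CH₃)–OSO₃H loses HSO₄⁻: pKₐ(H₂SO₄) ≈ -3
PhCH(CH₃)–OPO(OH)₂ loses H₂PO₄⁻: pKₐ(H₃PO₄) ≈ 2.1
PhCH(CH₃)–OAc loses AcO⁻: pKₐ(CH₃COOH) ≈ 4.8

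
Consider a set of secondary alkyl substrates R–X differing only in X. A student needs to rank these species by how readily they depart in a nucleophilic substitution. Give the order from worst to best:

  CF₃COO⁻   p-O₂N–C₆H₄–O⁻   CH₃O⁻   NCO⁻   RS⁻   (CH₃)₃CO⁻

(CH₃)₃CO⁻ < CH₃O⁻ < RS⁻ < p-O₂N–C₆H₄–O⁻ < NCO⁻ < CF₃COO⁻

CF₃COO⁻: pKₐ(CF₃COOH) ≈ 0.2
NCO⁻: pKₐ(HOCN) ≈ 3.5
p-O₂N–C₆H₄–O⁻: pKₐ(p-nitrophenol) ≈ 7.2
RS⁻: pKₐ(RSH (a thiol)) ≈ 10.5
CH₃O⁻: pKₐ(CH₃OH) ≈ 15.5
(CH₃)₃CO⁻: pKₐ(t-BuOH) ≈ 18
The question asks for worst first, so the sequence is read in increasing leaving-group ability.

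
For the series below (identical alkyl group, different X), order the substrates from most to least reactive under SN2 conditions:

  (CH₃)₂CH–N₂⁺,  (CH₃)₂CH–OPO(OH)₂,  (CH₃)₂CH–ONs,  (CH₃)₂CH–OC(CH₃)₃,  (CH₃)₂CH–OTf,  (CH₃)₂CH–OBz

(CH₃)₂CH–N₂⁺ > (CH₃)₂CH–OTf > (CH₃)₂CH–ONs > (CH₃)₂CH–OPO(OH)₂ > (CH₃)₂CH–OBz > (CH₃)₂CH–OC(CH₃)₃

With the same alkyl group throughout, only the leaving group differentiates the rates.
The more stable X⁻ (or X) is on its own — i.e. the weaker a base it is — the better a leaving group it makes.
(CH₃)₂CH–N₂⁺ loses N₂: no meaningful conjugate acid; N₂ departs as an exceptionally stable neutral molecule
(CH₃)₂CH–OTf loses OTf⁻: pKₐ(CF₃SO₃H (triflic acid)) ≈ -14
(CH₃)₂CH–ONs loses ONs⁻: pKₐ(p-O₂NC₆H₄SO₃H) ≈ -3.5
(CH₃)₂CH–OPO(OH)₂ loses H₂PO₄⁻: pKₐ(H₃PO₄) ≈ 2.1
(CH₃)₂CH–OBz loses PhCOO⁻: pKₐ(C₆H₅COOH) ≈ 4.2
(CH₃)₂CH–OC(CH₃)₃ loses (CH₃)₃CO⁻: pKₐ(t-BuOH) ≈ 18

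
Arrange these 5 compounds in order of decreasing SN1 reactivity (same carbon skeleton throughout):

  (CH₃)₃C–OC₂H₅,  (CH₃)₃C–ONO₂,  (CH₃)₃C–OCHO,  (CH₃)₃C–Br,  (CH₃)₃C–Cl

Same R in every case — rank the leaving groups.
The more stable X⁻ (or X) is on its own — i.e. the weaker a base it is — the better a leaving group it makes.
(CH₃)₃C–Br loses Br⁻: pKₐ(HBr) ≈ -9
(CH₃)₃C–Cl loses Cl⁻: pKₐ(HCl) ≈ -7
(CH₃)₃C–ONO₂ loses NO₃⁻: pKₐ(HNO₃) ≈ -1.3
(CH₃)₃C–OCHO loses HCOO⁻: pKₐ(HCOOH) ≈ 3.8
(CH₃)₃C–OC₂H₅ loses CH₃CH₂O⁻: pKₐ(CH₃CH₂OH) ≈ 16

(CH₃)₃C–Br > (CH₃)₃C–Cl > (CH₃)₃C–ONO₂ > (CH₃)₃C–OCHO > (CH₃)₃C–OC₂H₅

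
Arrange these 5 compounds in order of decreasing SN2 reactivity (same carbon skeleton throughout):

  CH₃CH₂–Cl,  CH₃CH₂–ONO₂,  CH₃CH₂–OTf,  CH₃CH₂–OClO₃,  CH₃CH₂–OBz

CH₃CH₂–OTf > CH₃CH₂–OClO₃ > CH₃CH₂–Cl > CH₃CH₂–ONO₂ > CH₃CH₂–OBz

Same R in every case — rank the leaving groups.
A good leaving group is a weak base: the lower the pKₐ of its conjugate acid, the more readily it departs.
CH₃CH₂–OTf loses OTf⁻: pKₐ(CF₃SO₃H (triflic acid)) ≈ -14
CH₃CH₂–OClO₃ loses ClO₄⁻: pKₐ(HClO₄) ≈ -10
CH₃CH₂–Cl loses Cl⁻: pKₐ(HCl) ≈ -7
CH₃CH₂–ONO₂ loses NO₃⁻: pKₐ(HNO₃) ≈ -1.3
CH₃CH₂–OBz loses PhCOO⁻: pKₐ(C₆H₅COOH) ≈ 4.2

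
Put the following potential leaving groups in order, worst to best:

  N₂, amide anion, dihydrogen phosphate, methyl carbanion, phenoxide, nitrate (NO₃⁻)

methyl carbanion < amide anion < phenoxide < dihydrogen phosphate < nitrate (NO₃⁻) < N₂

Leaving-group ability tracks the stability of the departed species; conjugate-acid pKₐ is the usual yardstick (lower pKₐ → better LG).
N₂: no meaningful conjugate acid; N₂ departs as an exceptionally stable neutral molecule
nitrate (NO₃⁻): pKₐ(HNO₃) ≈ -1.3
dihydrogen phosphate: pKₐ(H₃PO₄) ≈ 2.1
phenoxide: pKₐ(C₆H₅OH (phenol)) ≈ 10
amide anion: pKₐ(NH₃) ≈ 38
methyl carbanion: pKₐ(CH₄) ≈ 48
Reversing gives the worst-to-best order requested.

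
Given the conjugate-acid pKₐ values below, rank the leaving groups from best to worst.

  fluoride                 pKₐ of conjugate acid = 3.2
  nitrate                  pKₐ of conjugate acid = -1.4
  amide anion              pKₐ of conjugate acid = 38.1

Lower conjugate-acid pKₐ ⇒ weaker base ⇒ better leaving group.
Sorting by the given values: nitrate (-1.4), fluoride (3.2), amide anion (38.1).

nitrate > fluoride > amide anion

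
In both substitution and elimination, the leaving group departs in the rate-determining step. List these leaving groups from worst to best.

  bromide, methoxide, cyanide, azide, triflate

Leaving-group ability tracks the stability of the departed species; conjugate-acid pKₐ is the usual yardstick (lower pKₐ → better LG).
triflate: pKₐ(CF₃SO₃H (triflic acid)) ≈ -14
bromide: pKₐ(HBr) ≈ -9
azide: pKₐ(HN₃) ≈ 4.7
cyanide: pKₐ(HCN) ≈ 9.2
methoxide: pKₐ(CH₃OH) ≈ 15.5
Listed from poorest to best leaving group as asked.

methoxide < cyanide < azide < bromide < triflate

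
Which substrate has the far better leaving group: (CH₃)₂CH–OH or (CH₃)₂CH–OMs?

(CH₃)₂CH–OMs

From (CH₃)₂CH–OH the departing group would be OH⁻ (pKₐ(H₂O) ≈ 15.7). Strong base; essentially never leaves without prior activation.
From (CH₃)₂CH–OMs the leaving group is OMs⁻ (pKₐ(CH₃SO₃H (MsOH)) ≈ -1.9). Resonance-delocalised alkanesulfonate.
(In practice (CH₃)₂CH–OMs is made from (CH₃)₂CH–OH by treatment with MsCl / Et₃N, converting the hydroxyl into a mesylate.)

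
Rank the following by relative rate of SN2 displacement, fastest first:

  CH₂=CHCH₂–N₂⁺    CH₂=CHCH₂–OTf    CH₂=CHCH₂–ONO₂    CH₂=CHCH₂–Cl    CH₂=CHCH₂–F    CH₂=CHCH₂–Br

CH₂=CHCH₂–N₂⁺ > CH₂=CHCH₂–OTf > CH₂=CHCH₂–Br > CH₂=CHCH₂–Cl > CH₂=CHCH₂–ONO₂ > CH₂=CHCH₂–F

With the same alkyl group throughout, only the leaving group differentiates the rates.
Leaving-group ability tracks the stability of the departed species; conjugate-acid pKₐ is the usual yardstick (lower pKₐ → better LG).
CH₂=CHCH₂–N₂⁺ loses N₂: no meaningful conjugate acid; N₂ departs as an exceptionally stable neutral molecule
CH₂=CHCH₂–OTf loses OTf⁻: pKₐ(CF₃SO₃H (triflic acid)) ≈ -14
CH₂=CHCH₂–Br loses Br⁻: pKₐ(HBr) ≈ -9
CH₂=CHCH₂–Cl loses Cl⁻: pKₐ(HCl) ≈ -7
CH₂=CHCH₂–ONO₂ loses NO₃⁻: pKₐ(HNO₃) ≈ -1.3
CH₂=CHCH₂–F loses F⁻: pKₐ(HF) ≈ 3.2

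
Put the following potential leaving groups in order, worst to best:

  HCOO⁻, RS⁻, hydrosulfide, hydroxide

hydroxide < RS⁻ < hydrosulfide < HCOO⁻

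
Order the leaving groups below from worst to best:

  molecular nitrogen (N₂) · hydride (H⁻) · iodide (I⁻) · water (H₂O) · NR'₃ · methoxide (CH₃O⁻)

Leaving-group ability tracks the stability of the departed species; conjugate-acid pKₐ is the usual yardstick (lower pKₐ → better LG).
molecular nitrogen (N₂): no meaningful conjugate acid; N₂ departs as an exceptionally stable neutral molecule
iodide (I⁻): pKₐ(HI) ≈ -10
water (H₂O): pKₐ(H₃O⁺) ≈ -1.7
NR'₃: pKₐ(R'₃NH⁺) ≈ 10.7
methoxide (CH₃O⁻): pKₐ(CH₃OH) ≈ 15.5
hydride (H⁻): pKₐ(H₂) ≈ 36
Reversing gives the worst-to-best order requested.

hydride (H⁻) < methoxide (CH₃O⁻) < NR'₃ < water (H₂O) < iodide (I⁻) < molecular nitrogen (N₂)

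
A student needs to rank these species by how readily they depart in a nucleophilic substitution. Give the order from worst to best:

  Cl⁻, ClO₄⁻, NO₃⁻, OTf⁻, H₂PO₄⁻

H₂PO₄⁻ < NO₃⁻ < Cl⁻ < ClO₄⁻ < OTf⁻

OTf⁻: pKₐ(CF₃SO₃H (triflic acid)) ≈ -14 — charge spread over three oxygens and a CF₃ group; the premier leaving group in synthesis
ClO₄⁻: pKₐ(HClO₄) ≈ -10 — extremely weak base; rarely used for safety reasons
Cl⁻: pKₐ(HCl) ≈ -7 — moderately weak base
NO₃⁻: pKₐ(HNO₃) ≈ -1.3
H₂PO₄⁻: pKₐ(H₃PO₄) ≈ 2.1
Reversing gives the worst-to-best order requested.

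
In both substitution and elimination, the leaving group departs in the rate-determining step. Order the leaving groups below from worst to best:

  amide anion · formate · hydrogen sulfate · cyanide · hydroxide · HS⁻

Leaving-group ability tracks the stability of the departed species; conjugate-acid pKₐ is the usual yardstick (lower pKₐ → better LG).
hydrogen sulfate: pKₐ(H₂SO₄) ≈ -3 — conjugate base of a strong mineral acid
formate: pKₐ(HCOOH) ≈ 3.8
HS⁻: pKₐ(H₂S) ≈ 7 — larger and more polarisable than the oxygen analogue
cyanide: pKₐ(HCN) ≈ 9.2
hydroxide: pKₐ(H₂O) ≈ 15.7 — strong base; essentially never leaves without prior activation
amide anion: pKₐ(NH₃) ≈ 38 — extremely strong base; never a leaving group
The question asks for worst first, so the sequence is read in increasing leaving-group ability.

amide anion < hydroxide < cyanide < HS⁻ < formate < hydrogen sulfate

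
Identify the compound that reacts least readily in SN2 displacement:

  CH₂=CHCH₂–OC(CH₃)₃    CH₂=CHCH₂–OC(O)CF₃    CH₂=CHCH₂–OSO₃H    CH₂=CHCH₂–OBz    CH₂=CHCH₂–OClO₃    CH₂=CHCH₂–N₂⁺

CH₂=CHCH₂–OC(CH₃)₃

Same R in every case — rank the leaving groups.
Leaving-group ability tracks the stability of the departed species; conjugate-acid pKₐ is the usual yardstick (lower pKₐ → better LG).
CH₂=CHCH₂–N₂⁺ loses N₂: no meaningful conjugate acid; N₂ departs as an exceptionally stable neutral molecule
CH₂=CHCH₂–OClO₃ loses ClO₄⁻: pKₐ(HClO₄) ≈ -10
CH₂=CHCH₂–OSO₃H loses HSO₄⁻: pKₐ(H₂SO₄) ≈ -3
CH₂=CHCH₂–OC(O)CF₃ loses CF₃COO⁻: pKₐ(CF₃COOH) ≈ 0.2
CH₂=CHCH₂–OBz loses PhCOO⁻: pKₐ(C₆H₅COOH) ≈ 4.2
CH₂=CHCH₂–OC(CH₃)₃ loses (CH₃)₃CO⁻: pKₐ(t-BuOH) ≈ 18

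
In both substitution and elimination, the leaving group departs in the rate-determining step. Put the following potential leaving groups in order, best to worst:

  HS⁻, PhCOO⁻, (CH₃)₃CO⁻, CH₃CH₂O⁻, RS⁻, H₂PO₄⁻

Rank by basicity of the departing species: weakest base leaves most easily.
H₂PO₄⁻: pKₐ(H₃PO₄) ≈ 2.1
PhCOO⁻: pKₐ(C₆H₅COOH) ≈ 4.2 — aryl carboxylate
HS⁻: pKₐ(H₂S) ≈ 7 — larger and more polarisable than the oxygen analogue
RS⁻: pKₐ(RSH (a thiol)) ≈ 10.5
CH₃CH₂O⁻: pKₐ(CH₃CH₂OH) ≈ 16 — strong base; alkoxides do not leave unassisted
(CH₃)₃CO⁻: pKₐ(t-BuOH) ≈ 18

H₂PO₄⁻ > PhCOO⁻ > HS⁻ > RS⁻ > CH₃CH₂O⁻ > (CH₃)₃CO⁻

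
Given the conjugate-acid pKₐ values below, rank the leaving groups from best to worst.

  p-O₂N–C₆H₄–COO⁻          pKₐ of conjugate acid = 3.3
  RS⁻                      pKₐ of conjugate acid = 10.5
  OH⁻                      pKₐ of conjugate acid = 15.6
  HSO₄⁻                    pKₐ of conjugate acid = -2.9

Lower conjugate-acid pKₐ ⇒ weaker base ⇒ better leaving group.
Sorting by the given values: HSO₄⁻ (-2.9), p-O₂N–C₆H₄–COO⁻ (3.3), RS⁻ (10.5), OH⁻ (15.6).

HSO₄⁻ > p-O₂N–C₆H₄–COO⁻ > RS⁻ > OH⁻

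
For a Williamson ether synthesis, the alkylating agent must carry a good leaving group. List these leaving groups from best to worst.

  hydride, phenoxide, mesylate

mesylate > phenoxide > hydride

mesylate: pKₐ(CH₃SO₃H (MsOH)) ≈ -1.9
phenoxide: pKₐ(C₆H₅OH (phenol)) ≈ 10
hydride: pKₐ(H₂) ≈ 36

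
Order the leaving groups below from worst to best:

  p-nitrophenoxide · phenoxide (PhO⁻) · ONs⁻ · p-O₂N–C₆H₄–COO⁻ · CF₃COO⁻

ONs⁻: pKₐ(p-O₂NC₆H₄SO₃H) ≈ -3.5
CF₃COO⁻: pKₐ(CF₃COOH) ≈ 0.2
p-O₂N–C₆H₄–COO⁻: pKₐ(p-nitrobenzoic acid) ≈ 3.4 — electron-withdrawing nitro group stabilises the carboxylate
p-nitrophenoxide: pKₐ(p-nitrophenol) ≈ 7.2 — nitro group delocalises the charge; the classic chromogenic LG
phenoxide (PhO⁻): pKₐ(C₆H₅OH (phenol)) ≈ 10 — resonance into the ring helps, but still a poor LG
Listed from poorest to best leaving group as asked.

phenoxide (PhO⁻) < p-nitrophenoxide < p-O₂N–C₆H₄–COO⁻ < CF₃COO⁻ < ONs⁻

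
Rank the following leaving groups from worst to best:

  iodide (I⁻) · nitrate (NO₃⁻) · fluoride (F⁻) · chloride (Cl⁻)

fluoride (F⁻) < nitrate (NO₃⁻) < chloride (Cl⁻) < iodide (I⁻)

The more stable X⁻ (or X) is on its own — i.e. the weaker a base it is — the better a leaving group it makes.
iodide (I⁻): pKₐ(HI) ≈ -10
chloride (Cl⁻): pKₐ(HCl) ≈ -7
nitrate (NO₃⁻): pKₐ(HNO₃) ≈ -1.3 — resonance-delocalised over three oxygens
fluoride (F⁻): pKₐ(HF) ≈ 3.2 — small and strongly basic; the poor halide leaving group
Listed from poorest to best leaving group as asked.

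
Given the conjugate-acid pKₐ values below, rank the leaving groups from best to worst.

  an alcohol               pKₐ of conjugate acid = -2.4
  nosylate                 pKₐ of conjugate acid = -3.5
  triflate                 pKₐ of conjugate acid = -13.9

triflate > nosylate > an alcohol

Lower conjugate-acid pKₐ ⇒ weaker base ⇒ better leaving group.
Sorting by the given values: triflate (-13.9), nosylate (-3.5), an alcohol (-2.4).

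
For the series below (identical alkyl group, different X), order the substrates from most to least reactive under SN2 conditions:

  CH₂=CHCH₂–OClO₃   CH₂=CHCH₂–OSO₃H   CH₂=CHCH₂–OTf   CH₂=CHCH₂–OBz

CH₂=CHCH₂–OTf > CH₂=CHCH₂–OClO₃ > CH₂=CHCH₂–OSO₃H > CH₂=CHCH₂–OBz

Identical carbon frameworks mean the comparison reduces to leaving-group quality.
Leaving-group ability tracks the stability of the departed species; conjugate-acid pKₐ is the usual yardstick (lower pKₐ → better LG).
CH₂=CHCH₂–OTf loses OTf⁻: pKₐ(CF₃SO₃H (triflic acid)) ≈ -14
CH₂=CHCH₂–OClO₃ loses ClO₄⁻: pKₐ(HClO₄) ≈ -10
CH₂=CHCH₂–OSO₃H loses HSO₄⁻: pKₐ(H₂SO₄) ≈ -3
CH₂=CHCH₂–OBz loses PhCOO⁻: pKₐ(C₆H₅COOH) ≈ 4.2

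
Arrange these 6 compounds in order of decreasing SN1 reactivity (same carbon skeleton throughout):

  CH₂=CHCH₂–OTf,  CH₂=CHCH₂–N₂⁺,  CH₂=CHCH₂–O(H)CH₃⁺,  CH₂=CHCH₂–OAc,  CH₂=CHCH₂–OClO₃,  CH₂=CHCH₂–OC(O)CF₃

CH₂=CHCH₂–N₂⁺ > CH₂=CHCH₂–OTf > CH₂=CHCH₂–OClO₃ > CH₂=CHCH₂–O(H)CH₃⁺ > CH₂=CHCH₂–OC(O)CF₃ > CH₂=CHCH₂–OAc

With the same alkyl group throughout, only the leaving group differentiates the rates.
Rank by basicity of the departing species: weakest base leaves most easily.
CH₂=CHCH₂–N₂⁺ loses N₂: no meaningful conjugate acid; N₂ departs as an exceptionally stable neutral molecule
CH₂=CHCH₂–OTf loses OTf⁻: pKₐ(CF₃SO₃H (triflic acid)) ≈ -14
CH₂=CHCH₂–OClO₃ loses ClO₄⁻: pKₐ(HClO₄) ≈ -10
CH₂=CHCH₂–O(H)CH₃⁺ loses R'OH: pKₐ(R'OH₂⁺) ≈ -2.4
CH₂=CHCH₂–OC(O)CF₃ loses CF₃COO⁻: pKₐ(CF₃COOH) ≈ 0.2
CH₂=CHCH₂–OAc loses AcO⁻: pKₐ(CH₃COOH) ≈ 4.8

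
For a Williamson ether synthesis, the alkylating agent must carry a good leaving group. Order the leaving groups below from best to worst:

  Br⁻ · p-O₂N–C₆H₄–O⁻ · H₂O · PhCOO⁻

A good leaving group is a weak base: the lower the pKₐ of its conjugate acid, the more readily it departs.
Br⁻: pKₐ(HBr) ≈ -9
H₂O: pKₐ(H₃O⁺) ≈ -1.7 — neutral; leaves from a protonated alcohol (R–OH₂⁺)
PhCOO⁻: pKₐ(C₆H₅COOH) ≈ 4.2 — aryl carboxylate
p-O₂N–C₆H₄–O⁻: pKₐ(p-nitrophenol) ≈ 7.2 — nitro group delocalises the charge; the classic chromogenic LG

Br⁻ > H₂O > PhCOO⁻ > p-O₂N–C₆H₄–O⁻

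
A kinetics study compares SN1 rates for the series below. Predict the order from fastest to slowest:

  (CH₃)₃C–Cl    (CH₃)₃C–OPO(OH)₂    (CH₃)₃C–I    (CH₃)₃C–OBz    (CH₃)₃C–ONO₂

Identical carbon frameworks mean the comparison reduces to leaving-group quality.
Rank by basicity of the departing species: weakest base leaves most easily.
(CH₃)₃C–I loses I⁻: pKₐ(HI) ≈ -10
(CH₃)₃C–Cl loses Cl⁻: pKₐ(HCl) ≈ -7
(CH₃)₃C–ONO₂ loses NO₃⁻: pKₐ(HNO₃) ≈ -1.3
(CH₃)₃C–OPO(OH)₂ loses H₂PO₄⁻: pKₐ(H₃PO₄) ≈ 2.1
(CH₃)₃C–OBz loses PhCOO⁻: pKₐ(C₆H₅COOH) ≈ 4.2

(CH₃)₃C–I > (CH₃)₃C–Cl > (CH₃)₃C–ONO₂ > (CH₃)₃C–OPO(OH)₂ > (CH₃)₃C–OBz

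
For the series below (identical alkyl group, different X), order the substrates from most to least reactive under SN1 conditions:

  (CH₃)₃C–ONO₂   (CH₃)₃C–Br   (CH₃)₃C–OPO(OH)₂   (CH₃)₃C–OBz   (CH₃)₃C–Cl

(CH₃)₃C–Br > (CH₃)₃C–Cl > (CH₃)₃C–ONO₂ > (CH₃)₃C–OPO(OH)₂ > (CH₃)₃C–OBz

The skeletons are identical, so relative rate is governed entirely by leaving-group ability.
Rank by basicity of the departing species: weakest base leaves most easily.
(CH₃)₃C–Br loses Br⁻: pKₐ(HBr) ≈ -9
(CH₃)₃C–Cl loses Cl⁻: pKₐ(HCl) ≈ -7
(CH₃)₃C–ONO₂ loses NO₃⁻: pKₐ(HNO₃) ≈ -1.3
(CH₃)₃C–OPO(OH)₂ loses H₂PO₄⁻: pKₐ(H₃PO₄) ≈ 2.1
(CH₃)₃C–OBz loses PhCOO⁻: pKₐ(C₆H₅COOH) ≈ 4.2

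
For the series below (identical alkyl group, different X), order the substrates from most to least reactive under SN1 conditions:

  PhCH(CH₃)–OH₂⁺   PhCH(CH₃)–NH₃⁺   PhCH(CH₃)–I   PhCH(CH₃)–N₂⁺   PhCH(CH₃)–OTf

PhCH(CH₃)–N₂⁺ > PhCH(CH₃)–OTf > PhCH(CH₃)–I > PhCH(CH₃)–OH₂⁺ > PhCH(CH₃)–NH₃⁺

Same R in every case — rank the leaving groups.
Rank by basicity of the departing species: weakest base leaves most easily.
PhCH(CH₃)–N₂⁺ loses N₂: no meaningful conjugate acid; N₂ departs as an exceptionally stable neutral molecule
PhCH(CH₃)–OTf loses OTf⁻: pKₐ(CF₃SO₃H (triflic acid)) ≈ -14
PhCH(CH₃)–I loses I⁻: pKₐ(HI) ≈ -10
PhCH(CH₃)–OH₂⁺ loses H₂O: pKₐ(H₃O⁺) ≈ -1.7
PhCH(CH₃)–NH₃⁺ loses NH₃: pKₐ(NH₄⁺) ≈ 9.2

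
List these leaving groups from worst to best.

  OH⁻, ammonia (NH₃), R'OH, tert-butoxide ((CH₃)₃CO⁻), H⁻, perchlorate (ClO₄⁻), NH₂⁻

The more stable X⁻ (or X) is on its own — i.e. the weaker a base it is — the better a leaving group it makes.
perchlorate (ClO₄⁻): pKₐ(HClO₄) ≈ -10
R'OH: pKₐ(R'OH₂⁺) ≈ -2.4
ammonia (NH₃): pKₐ(NH₄⁺) ≈ 9.2
OH⁻: pKₐ(H₂O) ≈ 15.7
tert-butoxide ((CH₃)₃CO⁻): pKₐ(t-BuOH) ≈ 18
H⁻: pKₐ(H₂) ≈ 36
NH₂⁻: pKₐ(NH₃) ≈ 38
Reversing gives the worst-to-best order requested.

NH₂⁻ < H⁻ < tert-butoxide ((CH₃)₃CO⁻) < OH⁻ < ammonia (NH₃) < R'OH < perchlorate (ClO₄⁻)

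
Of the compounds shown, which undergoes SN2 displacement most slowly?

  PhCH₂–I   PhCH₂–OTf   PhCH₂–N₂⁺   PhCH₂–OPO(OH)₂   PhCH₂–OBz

The skeletons are identical, so relative rate is governed entirely by leaving-group ability.
Leaving-group ability tracks the stability of the departed species; conjugate-acid pKₐ is the usual yardstick (lower pKₐ → better LG).
PhCH₂–N₂⁺ loses N₂: no meaningful conjugate acid; N₂ departs as an exceptionally stable neutral molecule
PhCH₂–OTf loses OTf⁻: pKₐ(CF₃SO₃H (triflic acid)) ≈ -14
PhCH₂–I loses I⁻: pKₐ(HI) ≈ -10
PhCH₂–OPO(OH)₂ loses H₂PO₄⁻: pKₐ(H₃PO₄) ≈ 2.1
PhCH₂–OBz loses PhCOO⁻: pKₐ(C₆H₅COOH) ≈ 4.2

PhCH₂–OBz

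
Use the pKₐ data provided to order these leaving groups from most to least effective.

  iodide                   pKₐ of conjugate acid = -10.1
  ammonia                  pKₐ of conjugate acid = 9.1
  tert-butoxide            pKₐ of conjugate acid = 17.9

iodide > ammonia > tert-butoxide

Lower conjugate-acid pKₐ ⇒ weaker base ⇒ better leaving group.
Sorting by the given values: iodide (-10.1), ammonia (9.1), tert-butoxide (17.9).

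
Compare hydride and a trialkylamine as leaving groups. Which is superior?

a trialkylamine

a trialkylamine is the better leaving group.
pKₐ(R'₃NH⁺) ≈ 10.7 versus pKₐ(H₂) ≈ 36: a trialkylamine is the much weaker base.
Neutral but still a fairly strong base; Hofmann-elimination LG.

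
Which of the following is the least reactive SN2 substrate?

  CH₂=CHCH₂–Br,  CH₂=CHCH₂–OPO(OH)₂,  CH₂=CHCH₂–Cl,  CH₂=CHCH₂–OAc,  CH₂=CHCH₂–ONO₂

Identical carbon frameworks mean the comparison reduces to leaving-group quality.
A good leaving group is a weak base: the lower the pKₐ of its conjugate acid, the more readily it departs.
CH₂=CHCH₂–Br loses Br⁻: pKₐ(HBr) ≈ -9
CH₂=CHCH₂–Cl loses Cl⁻: pKₐ(HCl) ≈ -7
CH₂=CHCH₂–ONO₂ loses NO₃⁻: pKₐ(HNO₃) ≈ -1.3
CH₂=CHCH₂–OPO(OH)₂ loses H₂PO₄⁻: pKₐ(H₃PO₄) ≈ 2.1
CH₂=CHCH₂–OAc loses AcO⁻: pKₐ(CH₃COOH) ≈ 4.8

CH₂=CHCH₂–OAc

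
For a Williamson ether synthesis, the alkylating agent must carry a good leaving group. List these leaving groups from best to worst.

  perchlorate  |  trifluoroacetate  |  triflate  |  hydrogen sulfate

triflate > perchlorate > hydrogen sulfate > trifluoroacetate

Leaving-group ability tracks the stability of the departed species; conjugate-acid pKₐ is the usual yardstick (lower pKₐ → better LG).
triflate: pKₐ(CF₃SO₃H (triflic acid)) ≈ -14 — charge spread over three oxygens and a CF₃ group; the premier leaving group in synthesis
perchlorate: pKₐ(HClO₄) ≈ -10 — extremely weak base; rarely used for safety reasons
hydrogen sulfate: pKₐ(H₂SO₄) ≈ -3 — conjugate base of a strong mineral acid
trifluoroacetate: pKₐ(CF₃COOH) ≈ 0.2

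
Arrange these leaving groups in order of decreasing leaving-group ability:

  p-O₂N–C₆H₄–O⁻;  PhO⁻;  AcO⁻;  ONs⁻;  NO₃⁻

ONs⁻ > NO₃⁻ > AcO⁻ > p-O₂N–C₆H₄–O⁻ > PhO⁻

ONs⁻: pKₐ(p-O₂NC₆H₄SO₃H) ≈ -3.5
NO₃⁻: pKₐ(HNO₃) ≈ -1.3
AcO⁻: pKₐ(CH₃COOH) ≈ 4.8
p-O₂N–C₆H₄–O⁻: pKₐ(p-nitrophenol) ≈ 7.2
PhO⁻: pKₐ(C₆H₅OH (phenol)) ≈ 10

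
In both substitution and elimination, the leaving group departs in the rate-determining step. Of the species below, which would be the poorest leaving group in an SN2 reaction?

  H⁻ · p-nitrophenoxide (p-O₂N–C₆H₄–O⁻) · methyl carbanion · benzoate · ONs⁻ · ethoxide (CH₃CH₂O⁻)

ONs⁻: pKₐ(p-O₂NC₆H₄SO₃H) ≈ -3.5
benzoate: pKₐ(C₆H₅COOH) ≈ 4.2
p-nitrophenoxide (p-O₂N–C₆H₄–O⁻): pKₐ(p-nitrophenol) ≈ 7.2
ethoxide (CH₃CH₂O⁻): pKₐ(CH₃CH₂OH) ≈ 16
H⁻: pKₐ(H₂) ≈ 36
methyl carbanion: pKₐ(CH₄) ≈ 48

methyl carbanion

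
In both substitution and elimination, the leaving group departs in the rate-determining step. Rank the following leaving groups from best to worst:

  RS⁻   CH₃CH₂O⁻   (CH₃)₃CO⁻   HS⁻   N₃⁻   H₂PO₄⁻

H₂PO₄⁻ > N₃⁻ > HS⁻ > RS⁻ > CH₃CH₂O⁻ > (CH₃)₃CO⁻

A good leaving group is a weak base: the lower the pKₐ of its conjugate acid, the more readily it departs.
H₂PO₄⁻: pKₐ(H₃PO₄) ≈ 2.1
N₃⁻: pKₐ(HN₃) ≈ 4.7
HS⁻: pKₐ(H₂S) ≈ 7
RS⁻: pKₐ(RSH (a thiol)) ≈ 10.5
CH₃CH₂O⁻: pKₐ(CH₃CH₂OH) ≈ 16
(CH₃)₃CO⁻: pKₐ(t-BuOH) ≈ 18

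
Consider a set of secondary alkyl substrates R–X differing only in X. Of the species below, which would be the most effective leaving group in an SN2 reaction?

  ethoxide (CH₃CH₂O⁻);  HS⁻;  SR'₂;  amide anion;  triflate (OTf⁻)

The more stable X⁻ (or X) is on its own — i.e. the weaker a base it is — the better a leaving group it makes.
triflate (OTf⁻): pKₐ(CF₃SO₃H (triflic acid)) ≈ -14
SR'₂: pKₐ(R'₂SH⁺) ≈ -7
HS⁻: pKₐ(H₂S) ≈ 7
ethoxide (CH₃CH₂O⁻): pKₐ(CH₃CH₂OH) ≈ 16
amide anion: pKₐ(NH₃) ≈ 38

triflate (OTf⁻)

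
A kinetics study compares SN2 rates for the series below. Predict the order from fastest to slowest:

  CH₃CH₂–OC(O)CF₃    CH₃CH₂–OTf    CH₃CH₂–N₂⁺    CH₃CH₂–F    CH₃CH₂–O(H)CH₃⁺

The skeletons are identical, so relative rate is governed entirely by leaving-group ability.
A good leaving group is a weak base: the lower the pKₐ of its conjugate acid, the more readily it departs.
CH₃CH₂–N₂⁺ loses N₂: no meaningful conjugate acid; N₂ departs as an exceptionally stable neutral molecule
CH₃CH₂–OTf loses OTf⁻: pKₐ(CF₃SO₃H (triflic acid)) ≈ -14
CH₃CH₂–O(H)CH₃⁺ loses R'OH: pKₐ(R'OH₂⁺) ≈ -2.4
CH₃CH₂–OC(O)CF₃ loses CF₃COO⁻: pKₐ(CF₃COOH) ≈ 0.2
CH₃CH₂–F loses F⁻: pKₐ(HF) ≈ 3.2

CH₃CH₂–N₂⁺ > CH₃CH₂–OTf > CH₃CH₂–O(H)CH₃⁺ > CH₃CH₂–OC(O)CF₃ > CH₃CH₂–F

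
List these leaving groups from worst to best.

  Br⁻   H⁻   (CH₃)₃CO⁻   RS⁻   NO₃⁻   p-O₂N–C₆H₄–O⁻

H⁻ < (CH₃)₃CO⁻ < RS⁻ < p-O₂N–C₆H₄–O⁻ < NO₃⁻ < Br⁻

The more stable X⁻ (or X) is on its own — i.e. the weaker a base it is — the better a leaving group it makes.
Br⁻: pKₐ(HBr) ≈ -9
NO₃⁻: pKₐ(HNO₃) ≈ -1.3
p-O₂N–C₆H₄–O⁻: pKₐ(p-nitrophenol) ≈ 7.2
RS⁻: pKₐ(RSH (a thiol)) ≈ 10.5
(CH₃)₃CO⁻: pKₐ(t-BuOH) ≈ 18
H⁻: pKₐ(H₂) ≈ 36
Reversing gives the worst-to-best order requested.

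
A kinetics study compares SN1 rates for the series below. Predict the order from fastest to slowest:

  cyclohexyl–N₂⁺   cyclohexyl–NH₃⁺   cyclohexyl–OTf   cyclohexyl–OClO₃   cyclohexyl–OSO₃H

Same R in every case — rank the leaving groups.
Leaving-group ability tracks the stability of the departed species; conjugate-acid pKₐ is the usual yardstick (lower pKₐ → better LG).
cyclohexyl–N₂⁺ loses N₂: no meaningful conjugate acid; N₂ departs as an exceptionally stable neutral molecule
cyclohexyl–OTf loses OTf⁻: pKₐ(CF₃SO₃H (triflic acid)) ≈ -14
cyclohexyl–OClO₃ loses ClO₄⁻: pKₐ(HClO₄) ≈ -10
cyclohexyl–OSO₃H loses HSO₄⁻: pKₐ(H₂SO₄) ≈ -3
cyclohexyl–NH₃⁺ loses NH₃: pKₐ(NH₄⁺) ≈ 9.2

cyclohexyl–N₂⁺ > cyclohexyl–OTf > cyclohexyl–OClO₃ > cyclohexyl–OSO₃H > cyclohexyl–NH₃⁺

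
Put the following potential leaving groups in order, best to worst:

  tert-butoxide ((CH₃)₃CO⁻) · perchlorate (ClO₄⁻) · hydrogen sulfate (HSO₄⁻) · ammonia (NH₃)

perchlorate (ClO₄⁻) > hydrogen sulfate (HSO₄⁻) > ammonia (NH₃) > tert-butoxide ((CH₃)₃CO⁻)

A good leaving group is a weak base: the lower the pKₐ of its conjugate acid, the more readily it departs.
perchlorate (ClO₄⁻): pKₐ(HClO₄) ≈ -10
hydrogen sulfate (HSO₄⁻): pKₐ(H₂SO₄) ≈ -3 — conjugate base of a strong mineral acid
ammonia (NH₃): pKₐ(NH₄⁺) ≈ 9.2
tert-butoxide ((CH₃)₃CO⁻): pKₐ(t-BuOH) ≈ 18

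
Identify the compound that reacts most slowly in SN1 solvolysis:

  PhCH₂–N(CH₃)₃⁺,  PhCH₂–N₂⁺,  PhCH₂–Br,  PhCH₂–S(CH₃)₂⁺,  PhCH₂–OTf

With the same alkyl group throughout, only the leaving group differentiates the rates.
A good leaving group is a weak base: the lower the pKₐ of its conjugate acid, the more readily it departs.
PhCH₂–N₂⁺ loses N₂: no meaningful conjugate acid; N₂ departs as an exceptionally stable neutral molecule
PhCH₂–OTf loses OTf⁻: pKₐ(CF₃SO₃H (triflic acid)) ≈ -14
PhCH₂–Br loses Br⁻: pKₐ(HBr) ≈ -9
PhCH₂–S(CH₃)₂⁺ loses SR'₂: pKₐ(R'₂SH⁺) ≈ -7
PhCH₂–N(CH₃)₃⁺ loses NR'₃: pKₐ(R'₃NH⁺) ≈ 10.7

PhCH₂–N(CH₃)₃⁺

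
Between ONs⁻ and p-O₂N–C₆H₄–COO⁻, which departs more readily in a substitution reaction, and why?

ONs⁻ is the better leaving group.
pKₐ(p-O₂NC₆H₄SO₃H) ≈ -3.5 versus pKₐ(p-nitrobenzoic acid) ≈ 3.4: ONs⁻ is the much weaker base.
P-nitro group further stabilises the sulfonate.

ONs⁻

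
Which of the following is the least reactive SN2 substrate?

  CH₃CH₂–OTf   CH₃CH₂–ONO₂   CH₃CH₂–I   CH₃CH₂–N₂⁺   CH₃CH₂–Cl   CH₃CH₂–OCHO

The skeletons are identical, so relative rate is governed entirely by leaving-group ability.
Leaving-group ability tracks the stability of the departed species; conjugate-acid pKₐ is the usual yardstick (lower pKₐ → better LG).
CH₃CH₂–N₂⁺ loses N₂: no meaningful conjugate acid; N₂ departs as an exceptionally stable neutral molecule
CH₃CH₂–OTf loses OTf⁻: pKₐ(CF₃SO₃H (triflic acid)) ≈ -14
CH₃CH₂–I loses I⁻: pKₐ(HI) ≈ -10
CH₃CH₂–Cl loses Cl⁻: pKₐ(HCl) ≈ -7
CH₃CH₂–ONO₂ loses NO₃⁻: pKₐ(HNO₃) ≈ -1.3
CH₃CH₂–OCHO loses HCOO⁻: pKₐ(HCOOH) ≈ 3.8

CH₃CH₂–OCHO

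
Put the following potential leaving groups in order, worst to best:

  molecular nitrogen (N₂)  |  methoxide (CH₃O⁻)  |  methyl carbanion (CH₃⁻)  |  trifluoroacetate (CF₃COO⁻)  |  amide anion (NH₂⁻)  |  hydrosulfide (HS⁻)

methyl carbanion (CH₃⁻) < amide anion (NH₂⁻) < methoxide (CH₃O⁻) < hydrosulfide (HS⁻) < trifluoroacetate (CF₃COO⁻) < molecular nitrogen (N₂)

The more stable X⁻ (or X) is on its own — i.e. the weaker a base it is — the better a leaving group it makes.
molecular nitrogen (N₂): no meaningful conjugate acid; N₂ departs as an exceptionally stable neutral molecule
trifluoroacetate (CF₃COO⁻): pKₐ(CF₃COOH) ≈ 0.2 — strongly electron-withdrawing CF₃ stabilises the carboxylate
hydrosulfide (HS⁻): pKₐ(H₂S) ≈ 7
methoxide (CH₃O⁻): pKₐ(CH₃OH) ≈ 15.5
amide anion (NH₂⁻): pKₐ(NH₃) ≈ 38
methyl carbanion (CH₃⁻): pKₐ(CH₄) ≈ 48 — unstabilised carbanion; the worst conceivable leaving group
The question asks for worst first, so the sequence is read in increasing leaving-group ability.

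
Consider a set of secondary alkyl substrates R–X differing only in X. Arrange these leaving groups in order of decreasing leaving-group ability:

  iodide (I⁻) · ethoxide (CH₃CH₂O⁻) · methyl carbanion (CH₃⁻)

iodide (I⁻) > ethoxide (CH₃CH₂O⁻) > methyl carbanion (CH₃⁻)

A good leaving group is a weak base: the lower the pKₐ of its conjugate acid, the more readily it departs.
iodide (I⁻): pKₐ(HI) ≈ -10
ethoxide (CH₃CH₂O⁻): pKₐ(CH₃CH₂OH) ≈ 16
methyl carbanion (CH₃⁻): pKₐ(CH₄) ≈ 48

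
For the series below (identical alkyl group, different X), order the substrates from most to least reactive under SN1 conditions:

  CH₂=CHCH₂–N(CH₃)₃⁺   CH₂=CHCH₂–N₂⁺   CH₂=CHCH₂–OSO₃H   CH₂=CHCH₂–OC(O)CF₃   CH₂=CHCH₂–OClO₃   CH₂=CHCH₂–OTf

CH₂=CHCH₂–N₂⁺ > CH₂=CHCH₂–OTf > CH₂=CHCH₂–OClO₃ > CH₂=CHCH₂–OSO₃H > CH₂=CHCH₂–OC(O)CF₃ > CH₂=CHCH₂–N(CH₃)₃⁺

The skeletons are identical, so relative rate is governed entirely by leaving-group ability.
The more stable X⁻ (or X) is on its own — i.e. the weaker a base it is — the better a leaving group it makes.
CH₂=CHCH₂–N₂⁺ loses N₂: no meaningful conjugate acid; N₂ departs as an exceptionally stable neutral molecule
CH₂=CHCH₂–OTf loses OTf⁻: pKₐ(CF₃SO₃H (triflic acid)) ≈ -14
CH₂=CHCH₂–OClO₃ loses ClO₄⁻: pKₐ(HClO₄) ≈ -10
CH₂=CHCH₂–OSO₃H loses HSO₄⁻: pKₐ(H₂SO₄) ≈ -3
CH₂=CHCH₂–OC(O)CF₃ loses CF₃COO⁻: pKₐ(CF₃COOH) ≈ 0.2
CH₂=CHCH₂–N(CH₃)₃⁺ loses NR'₃: pKₐ(R'₃NH⁺) ≈ 10.7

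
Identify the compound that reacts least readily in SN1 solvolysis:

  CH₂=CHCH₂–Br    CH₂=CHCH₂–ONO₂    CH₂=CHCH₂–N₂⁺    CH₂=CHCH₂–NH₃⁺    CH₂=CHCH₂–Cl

The skeletons are identical, so relative rate is governed entirely by leaving-group ability.
The more stable X⁻ (or X) is on its own — i.e. the weaker a base it is — the better a leaving group it makes.
CH₂=CHCH₂–N₂⁺ loses N₂: no meaningful conjugate acid; N₂ departs as an exceptionally stable neutral molecule
CH₂=CHCH₂–Br loses Br⁻: pKₐ(HBr) ≈ -9
CH₂=CHCH₂–Cl loses Cl⁻: pKₐ(HCl) ≈ -7
CH₂=CHCH₂–ONO₂ loses NO₃⁻: pKₐ(HNO₃) ≈ -1.3
CH₂=CHCH₂–NH₃⁺ loses NH₃: pKₐ(NH₄⁺) ≈ 9.2

CH₂=CHCH₂–NH₃⁺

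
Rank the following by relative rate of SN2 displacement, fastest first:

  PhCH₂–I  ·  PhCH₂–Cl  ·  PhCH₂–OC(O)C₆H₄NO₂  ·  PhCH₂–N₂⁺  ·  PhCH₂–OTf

Same R in every case — rank the leaving groups.
Rank by basicity of the departing species: weakest base leaves most easily.
PhCH₂–N₂⁺ loses N₂: no meaningful conjugate acid; N₂ departs as an exceptionally stable neutral molecule
PhCH₂–OTf loses OTf⁻: pKₐ(CF₃SO₃H (triflic acid)) ≈ -14
PhCH₂–I loses I⁻: pKₐ(HI) ≈ -10
PhCH₂–Cl loses Cl⁻: pKₐ(HCl) ≈ -7
PhCH₂–OC(O)C₆H₄NO₂ loses p-O₂N–C₆H₄–COO⁻: pKₐ(p-nitrobenzoic acid) ≈ 3.4

PhCH₂–N₂⁺ > PhCH₂–OTf > PhCH₂–I > PhCH₂–Cl > PhCH₂–OC(O)C₆H₄NO₂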